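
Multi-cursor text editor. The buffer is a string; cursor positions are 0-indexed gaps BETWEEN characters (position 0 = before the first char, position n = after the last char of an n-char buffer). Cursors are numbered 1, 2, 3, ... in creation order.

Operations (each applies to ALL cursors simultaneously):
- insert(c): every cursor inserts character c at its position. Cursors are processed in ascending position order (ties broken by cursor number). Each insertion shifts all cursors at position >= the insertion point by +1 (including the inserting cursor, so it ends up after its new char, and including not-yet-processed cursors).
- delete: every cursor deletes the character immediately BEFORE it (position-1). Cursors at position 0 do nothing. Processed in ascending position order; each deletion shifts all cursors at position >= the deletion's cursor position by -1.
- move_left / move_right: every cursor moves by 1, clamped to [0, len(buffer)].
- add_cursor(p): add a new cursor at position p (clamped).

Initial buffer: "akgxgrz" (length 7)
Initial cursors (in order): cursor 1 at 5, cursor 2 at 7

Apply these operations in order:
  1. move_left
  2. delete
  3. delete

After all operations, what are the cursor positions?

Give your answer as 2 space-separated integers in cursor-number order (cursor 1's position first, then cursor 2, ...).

Answer: 2 2

Derivation:
After op 1 (move_left): buffer="akgxgrz" (len 7), cursors c1@4 c2@6, authorship .......
After op 2 (delete): buffer="akggz" (len 5), cursors c1@3 c2@4, authorship .....
After op 3 (delete): buffer="akz" (len 3), cursors c1@2 c2@2, authorship ...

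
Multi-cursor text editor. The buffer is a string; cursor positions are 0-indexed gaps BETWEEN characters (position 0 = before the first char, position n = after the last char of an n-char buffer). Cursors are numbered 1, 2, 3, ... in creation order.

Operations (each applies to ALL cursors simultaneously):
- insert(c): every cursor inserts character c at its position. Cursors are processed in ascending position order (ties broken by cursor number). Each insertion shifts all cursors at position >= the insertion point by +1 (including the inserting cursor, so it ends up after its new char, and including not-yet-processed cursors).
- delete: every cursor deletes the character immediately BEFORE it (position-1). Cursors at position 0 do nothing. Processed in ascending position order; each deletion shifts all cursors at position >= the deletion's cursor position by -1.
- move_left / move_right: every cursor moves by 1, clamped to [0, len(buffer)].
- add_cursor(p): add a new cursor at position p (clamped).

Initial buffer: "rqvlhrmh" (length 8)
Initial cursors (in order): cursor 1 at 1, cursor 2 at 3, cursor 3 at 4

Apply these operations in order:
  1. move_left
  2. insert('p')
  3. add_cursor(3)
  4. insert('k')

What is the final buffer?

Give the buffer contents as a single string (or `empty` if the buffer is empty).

Answer: pkrqkpkvpklhrmh

Derivation:
After op 1 (move_left): buffer="rqvlhrmh" (len 8), cursors c1@0 c2@2 c3@3, authorship ........
After op 2 (insert('p')): buffer="prqpvplhrmh" (len 11), cursors c1@1 c2@4 c3@6, authorship 1..2.3.....
After op 3 (add_cursor(3)): buffer="prqpvplhrmh" (len 11), cursors c1@1 c4@3 c2@4 c3@6, authorship 1..2.3.....
After op 4 (insert('k')): buffer="pkrqkpkvpklhrmh" (len 15), cursors c1@2 c4@5 c2@7 c3@10, authorship 11..422.33.....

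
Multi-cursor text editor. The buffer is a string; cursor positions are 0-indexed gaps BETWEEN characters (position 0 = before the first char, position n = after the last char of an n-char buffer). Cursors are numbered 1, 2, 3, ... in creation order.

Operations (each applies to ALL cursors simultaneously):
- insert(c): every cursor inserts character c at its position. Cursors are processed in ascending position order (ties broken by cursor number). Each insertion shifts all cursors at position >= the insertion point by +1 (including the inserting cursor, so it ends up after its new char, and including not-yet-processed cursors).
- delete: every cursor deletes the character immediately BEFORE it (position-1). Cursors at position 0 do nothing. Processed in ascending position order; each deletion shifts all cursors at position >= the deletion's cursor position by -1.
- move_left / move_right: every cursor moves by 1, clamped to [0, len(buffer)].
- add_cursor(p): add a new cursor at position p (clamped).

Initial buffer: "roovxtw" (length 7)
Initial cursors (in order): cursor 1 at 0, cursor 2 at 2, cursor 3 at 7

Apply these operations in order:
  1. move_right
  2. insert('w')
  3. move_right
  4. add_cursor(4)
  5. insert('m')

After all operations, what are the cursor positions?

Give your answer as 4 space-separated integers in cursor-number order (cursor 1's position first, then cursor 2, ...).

Answer: 4 9 14 6

Derivation:
After op 1 (move_right): buffer="roovxtw" (len 7), cursors c1@1 c2@3 c3@7, authorship .......
After op 2 (insert('w')): buffer="rwoowvxtww" (len 10), cursors c1@2 c2@5 c3@10, authorship .1..2....3
After op 3 (move_right): buffer="rwoowvxtww" (len 10), cursors c1@3 c2@6 c3@10, authorship .1..2....3
After op 4 (add_cursor(4)): buffer="rwoowvxtww" (len 10), cursors c1@3 c4@4 c2@6 c3@10, authorship .1..2....3
After op 5 (insert('m')): buffer="rwomomwvmxtwwm" (len 14), cursors c1@4 c4@6 c2@9 c3@14, authorship .1.1.42.2...33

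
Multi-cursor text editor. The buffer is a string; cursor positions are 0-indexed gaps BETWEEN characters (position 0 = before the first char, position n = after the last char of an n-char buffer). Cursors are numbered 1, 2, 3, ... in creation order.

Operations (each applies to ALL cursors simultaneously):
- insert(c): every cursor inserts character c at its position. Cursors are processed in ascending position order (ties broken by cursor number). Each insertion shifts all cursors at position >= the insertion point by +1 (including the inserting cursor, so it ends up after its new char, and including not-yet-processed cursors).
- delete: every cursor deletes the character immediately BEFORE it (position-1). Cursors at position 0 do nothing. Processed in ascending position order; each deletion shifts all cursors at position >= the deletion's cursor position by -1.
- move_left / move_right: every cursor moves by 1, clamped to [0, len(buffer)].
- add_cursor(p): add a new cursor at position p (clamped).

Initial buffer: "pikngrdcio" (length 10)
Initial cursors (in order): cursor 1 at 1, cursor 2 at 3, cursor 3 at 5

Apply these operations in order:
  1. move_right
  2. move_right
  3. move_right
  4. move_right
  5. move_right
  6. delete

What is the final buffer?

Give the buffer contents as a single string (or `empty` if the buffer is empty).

Answer: pikngdi

Derivation:
After op 1 (move_right): buffer="pikngrdcio" (len 10), cursors c1@2 c2@4 c3@6, authorship ..........
After op 2 (move_right): buffer="pikngrdcio" (len 10), cursors c1@3 c2@5 c3@7, authorship ..........
After op 3 (move_right): buffer="pikngrdcio" (len 10), cursors c1@4 c2@6 c3@8, authorship ..........
After op 4 (move_right): buffer="pikngrdcio" (len 10), cursors c1@5 c2@7 c3@9, authorship ..........
After op 5 (move_right): buffer="pikngrdcio" (len 10), cursors c1@6 c2@8 c3@10, authorship ..........
After op 6 (delete): buffer="pikngdi" (len 7), cursors c1@5 c2@6 c3@7, authorship .......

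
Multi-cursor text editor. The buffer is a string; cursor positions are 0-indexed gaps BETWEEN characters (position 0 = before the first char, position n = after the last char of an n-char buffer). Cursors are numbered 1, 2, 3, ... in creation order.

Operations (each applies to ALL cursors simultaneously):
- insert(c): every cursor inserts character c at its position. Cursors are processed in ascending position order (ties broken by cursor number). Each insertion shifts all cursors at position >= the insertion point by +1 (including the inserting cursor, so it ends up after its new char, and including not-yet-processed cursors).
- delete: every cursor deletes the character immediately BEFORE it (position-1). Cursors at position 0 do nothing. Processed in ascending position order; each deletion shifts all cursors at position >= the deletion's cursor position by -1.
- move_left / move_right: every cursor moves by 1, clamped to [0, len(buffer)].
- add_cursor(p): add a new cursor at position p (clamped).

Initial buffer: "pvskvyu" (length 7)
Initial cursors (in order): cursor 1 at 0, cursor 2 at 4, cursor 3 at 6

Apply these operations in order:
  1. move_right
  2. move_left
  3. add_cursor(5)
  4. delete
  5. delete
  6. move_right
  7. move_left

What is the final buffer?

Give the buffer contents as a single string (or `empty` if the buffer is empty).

After op 1 (move_right): buffer="pvskvyu" (len 7), cursors c1@1 c2@5 c3@7, authorship .......
After op 2 (move_left): buffer="pvskvyu" (len 7), cursors c1@0 c2@4 c3@6, authorship .......
After op 3 (add_cursor(5)): buffer="pvskvyu" (len 7), cursors c1@0 c2@4 c4@5 c3@6, authorship .......
After op 4 (delete): buffer="pvsu" (len 4), cursors c1@0 c2@3 c3@3 c4@3, authorship ....
After op 5 (delete): buffer="u" (len 1), cursors c1@0 c2@0 c3@0 c4@0, authorship .
After op 6 (move_right): buffer="u" (len 1), cursors c1@1 c2@1 c3@1 c4@1, authorship .
After op 7 (move_left): buffer="u" (len 1), cursors c1@0 c2@0 c3@0 c4@0, authorship .

Answer: u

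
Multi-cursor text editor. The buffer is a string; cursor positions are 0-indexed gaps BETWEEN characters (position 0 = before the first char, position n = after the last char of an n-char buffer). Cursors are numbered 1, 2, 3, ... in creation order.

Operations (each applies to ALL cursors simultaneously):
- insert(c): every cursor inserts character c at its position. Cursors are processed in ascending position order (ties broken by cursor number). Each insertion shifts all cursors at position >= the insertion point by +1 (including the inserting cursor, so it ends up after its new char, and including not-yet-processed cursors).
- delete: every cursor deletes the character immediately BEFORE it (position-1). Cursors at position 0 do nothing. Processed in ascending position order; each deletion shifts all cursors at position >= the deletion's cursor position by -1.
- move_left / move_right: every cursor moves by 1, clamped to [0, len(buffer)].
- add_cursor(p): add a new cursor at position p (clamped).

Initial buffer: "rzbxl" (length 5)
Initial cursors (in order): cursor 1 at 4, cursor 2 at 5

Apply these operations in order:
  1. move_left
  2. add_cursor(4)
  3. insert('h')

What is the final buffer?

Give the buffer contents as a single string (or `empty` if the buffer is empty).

Answer: rzbhxhhl

Derivation:
After op 1 (move_left): buffer="rzbxl" (len 5), cursors c1@3 c2@4, authorship .....
After op 2 (add_cursor(4)): buffer="rzbxl" (len 5), cursors c1@3 c2@4 c3@4, authorship .....
After op 3 (insert('h')): buffer="rzbhxhhl" (len 8), cursors c1@4 c2@7 c3@7, authorship ...1.23.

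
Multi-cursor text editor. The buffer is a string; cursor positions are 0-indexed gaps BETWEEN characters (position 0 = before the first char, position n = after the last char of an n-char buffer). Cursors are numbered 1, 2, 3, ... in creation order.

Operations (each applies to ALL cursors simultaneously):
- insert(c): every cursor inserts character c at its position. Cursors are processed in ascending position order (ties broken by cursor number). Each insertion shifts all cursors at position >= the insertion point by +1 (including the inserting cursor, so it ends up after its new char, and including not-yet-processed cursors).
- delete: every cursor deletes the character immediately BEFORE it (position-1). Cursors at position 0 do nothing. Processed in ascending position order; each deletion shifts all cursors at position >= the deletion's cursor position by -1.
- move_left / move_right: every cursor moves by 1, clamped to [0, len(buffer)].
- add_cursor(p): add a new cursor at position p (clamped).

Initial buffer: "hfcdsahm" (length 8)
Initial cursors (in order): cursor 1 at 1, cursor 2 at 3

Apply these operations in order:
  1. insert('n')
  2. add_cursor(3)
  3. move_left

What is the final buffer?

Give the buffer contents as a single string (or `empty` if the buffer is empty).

After op 1 (insert('n')): buffer="hnfcndsahm" (len 10), cursors c1@2 c2@5, authorship .1..2.....
After op 2 (add_cursor(3)): buffer="hnfcndsahm" (len 10), cursors c1@2 c3@3 c2@5, authorship .1..2.....
After op 3 (move_left): buffer="hnfcndsahm" (len 10), cursors c1@1 c3@2 c2@4, authorship .1..2.....

Answer: hnfcndsahm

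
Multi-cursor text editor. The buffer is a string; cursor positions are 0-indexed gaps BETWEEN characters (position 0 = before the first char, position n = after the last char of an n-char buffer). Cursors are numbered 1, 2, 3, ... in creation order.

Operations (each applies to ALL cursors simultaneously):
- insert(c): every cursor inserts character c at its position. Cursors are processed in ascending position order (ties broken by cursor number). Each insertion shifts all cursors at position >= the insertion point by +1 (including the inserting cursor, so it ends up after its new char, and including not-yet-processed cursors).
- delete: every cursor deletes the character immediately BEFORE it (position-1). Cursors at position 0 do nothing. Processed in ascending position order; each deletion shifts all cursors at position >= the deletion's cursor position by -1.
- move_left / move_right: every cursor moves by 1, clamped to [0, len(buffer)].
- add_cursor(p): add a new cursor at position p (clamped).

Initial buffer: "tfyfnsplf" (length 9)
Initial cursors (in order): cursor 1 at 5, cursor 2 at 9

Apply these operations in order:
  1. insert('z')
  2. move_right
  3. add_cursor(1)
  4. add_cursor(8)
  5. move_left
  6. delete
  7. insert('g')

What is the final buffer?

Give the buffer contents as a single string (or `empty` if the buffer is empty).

Answer: gtfyfnggplgz

Derivation:
After op 1 (insert('z')): buffer="tfyfnzsplfz" (len 11), cursors c1@6 c2@11, authorship .....1....2
After op 2 (move_right): buffer="tfyfnzsplfz" (len 11), cursors c1@7 c2@11, authorship .....1....2
After op 3 (add_cursor(1)): buffer="tfyfnzsplfz" (len 11), cursors c3@1 c1@7 c2@11, authorship .....1....2
After op 4 (add_cursor(8)): buffer="tfyfnzsplfz" (len 11), cursors c3@1 c1@7 c4@8 c2@11, authorship .....1....2
After op 5 (move_left): buffer="tfyfnzsplfz" (len 11), cursors c3@0 c1@6 c4@7 c2@10, authorship .....1....2
After op 6 (delete): buffer="tfyfnplz" (len 8), cursors c3@0 c1@5 c4@5 c2@7, authorship .......2
After op 7 (insert('g')): buffer="gtfyfnggplgz" (len 12), cursors c3@1 c1@8 c4@8 c2@11, authorship 3.....14..22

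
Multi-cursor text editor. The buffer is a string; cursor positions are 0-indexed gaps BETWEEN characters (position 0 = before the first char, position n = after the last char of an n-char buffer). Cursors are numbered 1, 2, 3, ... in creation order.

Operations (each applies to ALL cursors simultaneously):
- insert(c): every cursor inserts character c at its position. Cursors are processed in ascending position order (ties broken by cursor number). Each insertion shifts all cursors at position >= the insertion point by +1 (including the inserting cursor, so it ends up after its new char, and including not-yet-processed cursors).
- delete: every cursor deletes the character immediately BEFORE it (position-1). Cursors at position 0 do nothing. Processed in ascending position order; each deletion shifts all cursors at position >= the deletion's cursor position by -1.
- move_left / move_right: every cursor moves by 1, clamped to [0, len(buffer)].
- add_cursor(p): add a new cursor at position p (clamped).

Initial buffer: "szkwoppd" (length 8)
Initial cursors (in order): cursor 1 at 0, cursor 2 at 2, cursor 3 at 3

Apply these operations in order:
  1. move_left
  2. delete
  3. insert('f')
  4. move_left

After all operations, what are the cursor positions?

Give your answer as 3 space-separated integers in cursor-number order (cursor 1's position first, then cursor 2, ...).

Answer: 2 2 2

Derivation:
After op 1 (move_left): buffer="szkwoppd" (len 8), cursors c1@0 c2@1 c3@2, authorship ........
After op 2 (delete): buffer="kwoppd" (len 6), cursors c1@0 c2@0 c3@0, authorship ......
After op 3 (insert('f')): buffer="fffkwoppd" (len 9), cursors c1@3 c2@3 c3@3, authorship 123......
After op 4 (move_left): buffer="fffkwoppd" (len 9), cursors c1@2 c2@2 c3@2, authorship 123......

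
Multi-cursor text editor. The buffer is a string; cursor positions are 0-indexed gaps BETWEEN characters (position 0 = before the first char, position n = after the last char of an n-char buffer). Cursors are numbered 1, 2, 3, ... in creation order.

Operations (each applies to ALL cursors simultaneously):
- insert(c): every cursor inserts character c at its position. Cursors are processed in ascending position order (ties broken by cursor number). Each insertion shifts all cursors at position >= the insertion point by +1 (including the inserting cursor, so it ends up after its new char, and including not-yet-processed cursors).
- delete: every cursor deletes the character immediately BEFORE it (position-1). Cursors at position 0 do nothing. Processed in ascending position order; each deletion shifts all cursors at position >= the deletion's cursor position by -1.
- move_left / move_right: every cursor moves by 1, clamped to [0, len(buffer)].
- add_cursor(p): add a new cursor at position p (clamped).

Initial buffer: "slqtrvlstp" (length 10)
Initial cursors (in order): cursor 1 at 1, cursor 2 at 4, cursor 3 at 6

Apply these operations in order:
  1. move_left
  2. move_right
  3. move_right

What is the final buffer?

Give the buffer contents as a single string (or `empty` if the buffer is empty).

Answer: slqtrvlstp

Derivation:
After op 1 (move_left): buffer="slqtrvlstp" (len 10), cursors c1@0 c2@3 c3@5, authorship ..........
After op 2 (move_right): buffer="slqtrvlstp" (len 10), cursors c1@1 c2@4 c3@6, authorship ..........
After op 3 (move_right): buffer="slqtrvlstp" (len 10), cursors c1@2 c2@5 c3@7, authorship ..........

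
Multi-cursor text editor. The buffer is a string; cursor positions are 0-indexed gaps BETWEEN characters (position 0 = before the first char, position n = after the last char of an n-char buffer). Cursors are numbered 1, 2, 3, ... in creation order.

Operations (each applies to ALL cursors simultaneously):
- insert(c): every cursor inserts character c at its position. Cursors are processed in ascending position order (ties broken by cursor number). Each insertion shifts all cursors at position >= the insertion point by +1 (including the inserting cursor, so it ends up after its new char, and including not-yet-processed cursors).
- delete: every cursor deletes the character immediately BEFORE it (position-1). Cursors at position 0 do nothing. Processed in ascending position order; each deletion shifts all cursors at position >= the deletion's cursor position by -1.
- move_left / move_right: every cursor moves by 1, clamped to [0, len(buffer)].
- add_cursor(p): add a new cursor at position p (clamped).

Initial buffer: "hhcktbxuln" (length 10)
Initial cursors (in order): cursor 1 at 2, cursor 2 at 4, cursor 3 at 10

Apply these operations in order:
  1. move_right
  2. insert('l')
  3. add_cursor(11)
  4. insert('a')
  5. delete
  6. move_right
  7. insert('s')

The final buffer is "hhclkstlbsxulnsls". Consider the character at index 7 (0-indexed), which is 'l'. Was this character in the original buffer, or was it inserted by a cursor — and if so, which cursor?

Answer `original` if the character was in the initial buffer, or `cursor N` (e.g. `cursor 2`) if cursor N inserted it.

Answer: cursor 2

Derivation:
After op 1 (move_right): buffer="hhcktbxuln" (len 10), cursors c1@3 c2@5 c3@10, authorship ..........
After op 2 (insert('l')): buffer="hhclktlbxulnl" (len 13), cursors c1@4 c2@7 c3@13, authorship ...1..2.....3
After op 3 (add_cursor(11)): buffer="hhclktlbxulnl" (len 13), cursors c1@4 c2@7 c4@11 c3@13, authorship ...1..2.....3
After op 4 (insert('a')): buffer="hhclaktlabxulanla" (len 17), cursors c1@5 c2@9 c4@14 c3@17, authorship ...11..22....4.33
After op 5 (delete): buffer="hhclktlbxulnl" (len 13), cursors c1@4 c2@7 c4@11 c3@13, authorship ...1..2.....3
After op 6 (move_right): buffer="hhclktlbxulnl" (len 13), cursors c1@5 c2@8 c4@12 c3@13, authorship ...1..2.....3
After op 7 (insert('s')): buffer="hhclkstlbsxulnsls" (len 17), cursors c1@6 c2@10 c4@15 c3@17, authorship ...1.1.2.2....433
Authorship (.=original, N=cursor N): . . . 1 . 1 . 2 . 2 . . . . 4 3 3
Index 7: author = 2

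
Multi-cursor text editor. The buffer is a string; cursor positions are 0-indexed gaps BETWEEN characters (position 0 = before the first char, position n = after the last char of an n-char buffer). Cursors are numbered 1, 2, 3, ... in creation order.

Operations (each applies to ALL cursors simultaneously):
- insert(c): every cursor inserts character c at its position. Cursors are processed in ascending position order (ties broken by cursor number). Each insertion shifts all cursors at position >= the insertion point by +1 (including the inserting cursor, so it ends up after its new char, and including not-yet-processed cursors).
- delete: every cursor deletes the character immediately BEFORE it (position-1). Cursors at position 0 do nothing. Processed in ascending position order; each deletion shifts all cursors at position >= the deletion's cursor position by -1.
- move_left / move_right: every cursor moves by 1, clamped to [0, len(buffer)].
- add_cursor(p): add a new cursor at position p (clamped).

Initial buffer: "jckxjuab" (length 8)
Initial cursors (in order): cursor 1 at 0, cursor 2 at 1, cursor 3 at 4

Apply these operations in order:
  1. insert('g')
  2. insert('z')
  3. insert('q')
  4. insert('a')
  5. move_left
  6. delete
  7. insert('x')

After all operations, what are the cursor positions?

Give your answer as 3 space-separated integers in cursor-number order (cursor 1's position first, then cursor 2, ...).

Answer: 3 8 15

Derivation:
After op 1 (insert('g')): buffer="gjgckxgjuab" (len 11), cursors c1@1 c2@3 c3@7, authorship 1.2...3....
After op 2 (insert('z')): buffer="gzjgzckxgzjuab" (len 14), cursors c1@2 c2@5 c3@10, authorship 11.22...33....
After op 3 (insert('q')): buffer="gzqjgzqckxgzqjuab" (len 17), cursors c1@3 c2@7 c3@13, authorship 111.222...333....
After op 4 (insert('a')): buffer="gzqajgzqackxgzqajuab" (len 20), cursors c1@4 c2@9 c3@16, authorship 1111.2222...3333....
After op 5 (move_left): buffer="gzqajgzqackxgzqajuab" (len 20), cursors c1@3 c2@8 c3@15, authorship 1111.2222...3333....
After op 6 (delete): buffer="gzajgzackxgzajuab" (len 17), cursors c1@2 c2@6 c3@12, authorship 111.222...333....
After op 7 (insert('x')): buffer="gzxajgzxackxgzxajuab" (len 20), cursors c1@3 c2@8 c3@15, authorship 1111.2222...3333....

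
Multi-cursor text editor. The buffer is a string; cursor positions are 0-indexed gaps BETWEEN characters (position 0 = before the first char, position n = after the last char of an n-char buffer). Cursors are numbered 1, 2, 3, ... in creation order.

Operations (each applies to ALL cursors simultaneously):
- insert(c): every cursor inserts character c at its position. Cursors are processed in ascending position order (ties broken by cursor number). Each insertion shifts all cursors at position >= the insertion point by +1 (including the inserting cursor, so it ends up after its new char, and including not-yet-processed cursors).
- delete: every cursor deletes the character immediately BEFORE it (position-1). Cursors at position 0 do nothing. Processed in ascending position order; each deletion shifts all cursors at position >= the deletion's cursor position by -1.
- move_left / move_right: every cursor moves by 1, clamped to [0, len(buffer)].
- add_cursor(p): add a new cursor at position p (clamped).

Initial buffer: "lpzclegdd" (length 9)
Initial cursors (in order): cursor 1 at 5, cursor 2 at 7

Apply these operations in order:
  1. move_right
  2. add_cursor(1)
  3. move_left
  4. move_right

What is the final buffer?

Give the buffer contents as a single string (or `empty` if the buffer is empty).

After op 1 (move_right): buffer="lpzclegdd" (len 9), cursors c1@6 c2@8, authorship .........
After op 2 (add_cursor(1)): buffer="lpzclegdd" (len 9), cursors c3@1 c1@6 c2@8, authorship .........
After op 3 (move_left): buffer="lpzclegdd" (len 9), cursors c3@0 c1@5 c2@7, authorship .........
After op 4 (move_right): buffer="lpzclegdd" (len 9), cursors c3@1 c1@6 c2@8, authorship .........

Answer: lpzclegdd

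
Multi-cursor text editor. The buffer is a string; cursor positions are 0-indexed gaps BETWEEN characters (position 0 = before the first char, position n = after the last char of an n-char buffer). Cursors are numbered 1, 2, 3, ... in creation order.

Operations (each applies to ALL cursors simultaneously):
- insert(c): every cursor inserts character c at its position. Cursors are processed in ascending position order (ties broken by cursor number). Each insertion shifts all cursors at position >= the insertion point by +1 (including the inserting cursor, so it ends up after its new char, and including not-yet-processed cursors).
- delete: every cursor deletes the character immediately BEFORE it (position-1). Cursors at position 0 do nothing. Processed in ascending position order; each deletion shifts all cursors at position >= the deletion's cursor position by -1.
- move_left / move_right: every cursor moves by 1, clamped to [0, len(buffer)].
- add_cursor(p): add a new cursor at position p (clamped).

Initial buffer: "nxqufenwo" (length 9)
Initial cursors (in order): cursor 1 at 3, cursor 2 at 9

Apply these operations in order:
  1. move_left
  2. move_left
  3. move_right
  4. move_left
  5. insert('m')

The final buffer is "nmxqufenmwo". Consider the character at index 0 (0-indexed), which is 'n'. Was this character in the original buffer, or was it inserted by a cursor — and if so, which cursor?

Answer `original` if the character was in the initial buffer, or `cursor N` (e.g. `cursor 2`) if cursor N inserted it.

Answer: original

Derivation:
After op 1 (move_left): buffer="nxqufenwo" (len 9), cursors c1@2 c2@8, authorship .........
After op 2 (move_left): buffer="nxqufenwo" (len 9), cursors c1@1 c2@7, authorship .........
After op 3 (move_right): buffer="nxqufenwo" (len 9), cursors c1@2 c2@8, authorship .........
After op 4 (move_left): buffer="nxqufenwo" (len 9), cursors c1@1 c2@7, authorship .........
After op 5 (insert('m')): buffer="nmxqufenmwo" (len 11), cursors c1@2 c2@9, authorship .1......2..
Authorship (.=original, N=cursor N): . 1 . . . . . . 2 . .
Index 0: author = original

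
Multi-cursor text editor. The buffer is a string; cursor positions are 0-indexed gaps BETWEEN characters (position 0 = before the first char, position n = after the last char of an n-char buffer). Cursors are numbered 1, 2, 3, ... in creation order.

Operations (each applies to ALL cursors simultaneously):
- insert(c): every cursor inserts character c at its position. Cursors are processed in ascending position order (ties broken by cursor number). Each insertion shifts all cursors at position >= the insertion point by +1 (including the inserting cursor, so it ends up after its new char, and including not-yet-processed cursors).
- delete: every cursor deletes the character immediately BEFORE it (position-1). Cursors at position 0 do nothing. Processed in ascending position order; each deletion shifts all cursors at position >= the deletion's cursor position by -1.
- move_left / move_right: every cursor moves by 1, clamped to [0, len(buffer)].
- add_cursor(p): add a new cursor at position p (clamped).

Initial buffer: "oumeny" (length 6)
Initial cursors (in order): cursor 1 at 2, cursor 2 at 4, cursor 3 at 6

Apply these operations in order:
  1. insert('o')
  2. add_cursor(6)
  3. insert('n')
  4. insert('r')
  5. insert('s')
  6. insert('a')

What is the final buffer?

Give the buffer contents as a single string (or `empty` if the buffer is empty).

Answer: ouonrsameonnrrssaanyonrsa

Derivation:
After op 1 (insert('o')): buffer="ouomeonyo" (len 9), cursors c1@3 c2@6 c3@9, authorship ..1..2..3
After op 2 (add_cursor(6)): buffer="ouomeonyo" (len 9), cursors c1@3 c2@6 c4@6 c3@9, authorship ..1..2..3
After op 3 (insert('n')): buffer="ouonmeonnnyon" (len 13), cursors c1@4 c2@9 c4@9 c3@13, authorship ..11..224..33
After op 4 (insert('r')): buffer="ouonrmeonnrrnyonr" (len 17), cursors c1@5 c2@12 c4@12 c3@17, authorship ..111..22424..333
After op 5 (insert('s')): buffer="ouonrsmeonnrrssnyonrs" (len 21), cursors c1@6 c2@15 c4@15 c3@21, authorship ..1111..2242424..3333
After op 6 (insert('a')): buffer="ouonrsameonnrrssaanyonrsa" (len 25), cursors c1@7 c2@18 c4@18 c3@25, authorship ..11111..224242424..33333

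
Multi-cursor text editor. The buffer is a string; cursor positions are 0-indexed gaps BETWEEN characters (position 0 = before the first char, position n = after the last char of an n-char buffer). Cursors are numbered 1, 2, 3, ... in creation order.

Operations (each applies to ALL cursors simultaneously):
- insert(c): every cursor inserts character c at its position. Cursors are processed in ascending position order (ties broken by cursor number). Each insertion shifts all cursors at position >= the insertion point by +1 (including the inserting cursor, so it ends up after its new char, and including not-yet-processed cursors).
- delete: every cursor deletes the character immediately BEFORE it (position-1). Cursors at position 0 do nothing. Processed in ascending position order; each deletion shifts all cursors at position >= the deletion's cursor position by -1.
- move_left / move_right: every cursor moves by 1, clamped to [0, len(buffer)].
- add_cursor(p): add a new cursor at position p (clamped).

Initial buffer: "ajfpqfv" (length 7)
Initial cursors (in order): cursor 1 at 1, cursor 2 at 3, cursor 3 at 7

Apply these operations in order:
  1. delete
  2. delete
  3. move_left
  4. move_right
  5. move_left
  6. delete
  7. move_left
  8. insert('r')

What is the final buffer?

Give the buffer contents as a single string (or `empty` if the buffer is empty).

Answer: rrrq

Derivation:
After op 1 (delete): buffer="jpqf" (len 4), cursors c1@0 c2@1 c3@4, authorship ....
After op 2 (delete): buffer="pq" (len 2), cursors c1@0 c2@0 c3@2, authorship ..
After op 3 (move_left): buffer="pq" (len 2), cursors c1@0 c2@0 c3@1, authorship ..
After op 4 (move_right): buffer="pq" (len 2), cursors c1@1 c2@1 c3@2, authorship ..
After op 5 (move_left): buffer="pq" (len 2), cursors c1@0 c2@0 c3@1, authorship ..
After op 6 (delete): buffer="q" (len 1), cursors c1@0 c2@0 c3@0, authorship .
After op 7 (move_left): buffer="q" (len 1), cursors c1@0 c2@0 c3@0, authorship .
After op 8 (insert('r')): buffer="rrrq" (len 4), cursors c1@3 c2@3 c3@3, authorship 123.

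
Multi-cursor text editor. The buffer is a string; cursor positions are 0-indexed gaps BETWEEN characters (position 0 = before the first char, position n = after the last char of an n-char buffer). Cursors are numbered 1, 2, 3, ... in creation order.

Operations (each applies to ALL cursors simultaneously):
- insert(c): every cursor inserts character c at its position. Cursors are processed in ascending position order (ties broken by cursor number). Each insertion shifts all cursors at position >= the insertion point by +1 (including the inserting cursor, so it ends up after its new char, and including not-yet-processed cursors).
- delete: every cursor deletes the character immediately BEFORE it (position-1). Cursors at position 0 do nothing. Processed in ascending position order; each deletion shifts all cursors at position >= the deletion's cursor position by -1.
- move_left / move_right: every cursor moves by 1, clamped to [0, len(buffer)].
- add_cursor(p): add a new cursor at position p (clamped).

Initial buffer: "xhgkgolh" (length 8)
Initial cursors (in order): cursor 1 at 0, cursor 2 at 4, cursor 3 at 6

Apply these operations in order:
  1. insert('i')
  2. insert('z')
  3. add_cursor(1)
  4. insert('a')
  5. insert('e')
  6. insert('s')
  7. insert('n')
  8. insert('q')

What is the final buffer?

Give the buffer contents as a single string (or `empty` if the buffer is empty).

After op 1 (insert('i')): buffer="ixhgkigoilh" (len 11), cursors c1@1 c2@6 c3@9, authorship 1....2..3..
After op 2 (insert('z')): buffer="izxhgkizgoizlh" (len 14), cursors c1@2 c2@8 c3@12, authorship 11....22..33..
After op 3 (add_cursor(1)): buffer="izxhgkizgoizlh" (len 14), cursors c4@1 c1@2 c2@8 c3@12, authorship 11....22..33..
After op 4 (insert('a')): buffer="iazaxhgkizagoizalh" (len 18), cursors c4@2 c1@4 c2@11 c3@16, authorship 1411....222..333..
After op 5 (insert('e')): buffer="iaezaexhgkizaegoizaelh" (len 22), cursors c4@3 c1@6 c2@14 c3@20, authorship 144111....2222..3333..
After op 6 (insert('s')): buffer="iaeszaesxhgkizaesgoizaeslh" (len 26), cursors c4@4 c1@8 c2@17 c3@24, authorship 14441111....22222..33333..
After op 7 (insert('n')): buffer="iaesnzaesnxhgkizaesngoizaesnlh" (len 30), cursors c4@5 c1@10 c2@20 c3@28, authorship 1444411111....222222..333333..
After op 8 (insert('q')): buffer="iaesnqzaesnqxhgkizaesnqgoizaesnqlh" (len 34), cursors c4@6 c1@12 c2@23 c3@32, authorship 144444111111....2222222..3333333..

Answer: iaesnqzaesnqxhgkizaesnqgoizaesnqlh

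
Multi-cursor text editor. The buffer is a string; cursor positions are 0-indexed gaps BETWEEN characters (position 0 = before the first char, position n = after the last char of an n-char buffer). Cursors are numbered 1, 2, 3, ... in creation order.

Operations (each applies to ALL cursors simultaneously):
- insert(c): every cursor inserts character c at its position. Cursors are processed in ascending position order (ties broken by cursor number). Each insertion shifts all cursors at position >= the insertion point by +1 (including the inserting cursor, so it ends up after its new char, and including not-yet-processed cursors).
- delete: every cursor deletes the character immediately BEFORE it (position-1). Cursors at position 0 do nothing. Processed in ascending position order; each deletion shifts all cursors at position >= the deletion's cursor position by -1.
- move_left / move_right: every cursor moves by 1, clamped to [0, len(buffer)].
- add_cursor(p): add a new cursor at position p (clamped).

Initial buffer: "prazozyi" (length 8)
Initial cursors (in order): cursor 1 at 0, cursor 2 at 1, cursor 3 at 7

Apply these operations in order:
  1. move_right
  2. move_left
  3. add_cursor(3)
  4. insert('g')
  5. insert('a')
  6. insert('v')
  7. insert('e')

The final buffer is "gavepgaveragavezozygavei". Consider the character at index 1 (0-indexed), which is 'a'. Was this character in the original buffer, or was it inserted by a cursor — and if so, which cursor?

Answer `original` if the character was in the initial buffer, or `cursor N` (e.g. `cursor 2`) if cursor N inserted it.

Answer: cursor 1

Derivation:
After op 1 (move_right): buffer="prazozyi" (len 8), cursors c1@1 c2@2 c3@8, authorship ........
After op 2 (move_left): buffer="prazozyi" (len 8), cursors c1@0 c2@1 c3@7, authorship ........
After op 3 (add_cursor(3)): buffer="prazozyi" (len 8), cursors c1@0 c2@1 c4@3 c3@7, authorship ........
After op 4 (insert('g')): buffer="gpgragzozygi" (len 12), cursors c1@1 c2@3 c4@6 c3@11, authorship 1.2..4....3.
After op 5 (insert('a')): buffer="gapgaragazozygai" (len 16), cursors c1@2 c2@5 c4@9 c3@15, authorship 11.22..44....33.
After op 6 (insert('v')): buffer="gavpgavragavzozygavi" (len 20), cursors c1@3 c2@7 c4@12 c3@19, authorship 111.222..444....333.
After op 7 (insert('e')): buffer="gavepgaveragavezozygavei" (len 24), cursors c1@4 c2@9 c4@15 c3@23, authorship 1111.2222..4444....3333.
Authorship (.=original, N=cursor N): 1 1 1 1 . 2 2 2 2 . . 4 4 4 4 . . . . 3 3 3 3 .
Index 1: author = 1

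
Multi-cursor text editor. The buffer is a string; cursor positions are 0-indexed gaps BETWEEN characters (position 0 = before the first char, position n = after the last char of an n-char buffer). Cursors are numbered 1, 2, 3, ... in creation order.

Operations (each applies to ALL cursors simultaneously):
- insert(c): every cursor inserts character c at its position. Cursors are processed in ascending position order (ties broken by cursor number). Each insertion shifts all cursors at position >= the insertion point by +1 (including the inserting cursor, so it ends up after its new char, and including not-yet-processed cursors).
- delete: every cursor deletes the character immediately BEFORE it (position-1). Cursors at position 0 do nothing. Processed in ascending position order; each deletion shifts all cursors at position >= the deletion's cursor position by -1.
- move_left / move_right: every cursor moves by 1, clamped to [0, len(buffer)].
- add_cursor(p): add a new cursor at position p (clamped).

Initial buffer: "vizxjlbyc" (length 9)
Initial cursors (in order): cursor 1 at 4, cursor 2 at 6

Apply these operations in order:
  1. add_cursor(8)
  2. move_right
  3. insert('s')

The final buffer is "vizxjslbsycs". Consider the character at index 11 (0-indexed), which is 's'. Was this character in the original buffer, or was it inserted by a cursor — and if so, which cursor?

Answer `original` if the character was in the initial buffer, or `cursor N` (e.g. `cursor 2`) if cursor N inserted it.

Answer: cursor 3

Derivation:
After op 1 (add_cursor(8)): buffer="vizxjlbyc" (len 9), cursors c1@4 c2@6 c3@8, authorship .........
After op 2 (move_right): buffer="vizxjlbyc" (len 9), cursors c1@5 c2@7 c3@9, authorship .........
After op 3 (insert('s')): buffer="vizxjslbsycs" (len 12), cursors c1@6 c2@9 c3@12, authorship .....1..2..3
Authorship (.=original, N=cursor N): . . . . . 1 . . 2 . . 3
Index 11: author = 3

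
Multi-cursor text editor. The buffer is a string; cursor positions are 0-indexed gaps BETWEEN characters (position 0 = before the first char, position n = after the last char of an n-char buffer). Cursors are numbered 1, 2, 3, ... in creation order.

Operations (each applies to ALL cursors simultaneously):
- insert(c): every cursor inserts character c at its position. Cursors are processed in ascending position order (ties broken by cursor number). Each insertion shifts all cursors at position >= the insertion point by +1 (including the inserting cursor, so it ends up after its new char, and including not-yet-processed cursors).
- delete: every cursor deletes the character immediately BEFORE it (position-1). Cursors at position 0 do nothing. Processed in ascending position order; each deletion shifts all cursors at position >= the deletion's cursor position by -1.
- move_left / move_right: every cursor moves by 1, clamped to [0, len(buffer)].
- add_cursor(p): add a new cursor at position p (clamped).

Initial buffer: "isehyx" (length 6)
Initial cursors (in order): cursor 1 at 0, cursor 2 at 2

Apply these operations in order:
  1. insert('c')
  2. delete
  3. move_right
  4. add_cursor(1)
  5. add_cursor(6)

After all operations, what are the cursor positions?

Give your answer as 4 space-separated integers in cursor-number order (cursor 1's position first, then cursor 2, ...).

After op 1 (insert('c')): buffer="ciscehyx" (len 8), cursors c1@1 c2@4, authorship 1..2....
After op 2 (delete): buffer="isehyx" (len 6), cursors c1@0 c2@2, authorship ......
After op 3 (move_right): buffer="isehyx" (len 6), cursors c1@1 c2@3, authorship ......
After op 4 (add_cursor(1)): buffer="isehyx" (len 6), cursors c1@1 c3@1 c2@3, authorship ......
After op 5 (add_cursor(6)): buffer="isehyx" (len 6), cursors c1@1 c3@1 c2@3 c4@6, authorship ......

Answer: 1 3 1 6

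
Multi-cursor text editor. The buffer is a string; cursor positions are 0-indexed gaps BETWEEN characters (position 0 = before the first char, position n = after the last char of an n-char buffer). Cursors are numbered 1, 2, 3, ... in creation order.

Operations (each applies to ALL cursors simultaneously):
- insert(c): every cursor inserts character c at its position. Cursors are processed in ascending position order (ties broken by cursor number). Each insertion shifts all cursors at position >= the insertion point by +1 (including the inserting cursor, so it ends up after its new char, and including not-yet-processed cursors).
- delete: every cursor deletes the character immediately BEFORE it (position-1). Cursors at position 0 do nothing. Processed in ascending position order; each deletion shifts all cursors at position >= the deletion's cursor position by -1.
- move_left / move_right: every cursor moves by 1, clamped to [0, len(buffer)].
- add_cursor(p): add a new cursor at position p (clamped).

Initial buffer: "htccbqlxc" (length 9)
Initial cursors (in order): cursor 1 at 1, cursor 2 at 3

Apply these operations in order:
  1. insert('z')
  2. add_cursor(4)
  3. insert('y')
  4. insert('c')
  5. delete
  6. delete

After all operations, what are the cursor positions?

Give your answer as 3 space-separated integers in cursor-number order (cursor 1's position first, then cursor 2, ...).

After op 1 (insert('z')): buffer="hztczcbqlxc" (len 11), cursors c1@2 c2@5, authorship .1..2......
After op 2 (add_cursor(4)): buffer="hztczcbqlxc" (len 11), cursors c1@2 c3@4 c2@5, authorship .1..2......
After op 3 (insert('y')): buffer="hzytcyzycbqlxc" (len 14), cursors c1@3 c3@6 c2@8, authorship .11..322......
After op 4 (insert('c')): buffer="hzyctcyczyccbqlxc" (len 17), cursors c1@4 c3@8 c2@11, authorship .111..33222......
After op 5 (delete): buffer="hzytcyzycbqlxc" (len 14), cursors c1@3 c3@6 c2@8, authorship .11..322......
After op 6 (delete): buffer="hztczcbqlxc" (len 11), cursors c1@2 c3@4 c2@5, authorship .1..2......

Answer: 2 5 4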